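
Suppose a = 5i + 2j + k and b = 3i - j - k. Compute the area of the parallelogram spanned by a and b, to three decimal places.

i: 2·(-1) - 1·(-1) = -2 - (-1) = -1
j: 1·3 - 5·(-1) = 3 - (-5) = 8
k: 5·(-1) - 2·3 = -5 - 6 = -11
a × b = (-1, 8, -11)
|a × b| = √((-1)² + 8² + (-11)²) = √186 ≈ 13.6382

13.638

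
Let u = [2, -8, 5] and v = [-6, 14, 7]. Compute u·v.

u · v = 2·(-6) + (-8)·14 + 5·7 = -12 - 112 + 35 = -89

-89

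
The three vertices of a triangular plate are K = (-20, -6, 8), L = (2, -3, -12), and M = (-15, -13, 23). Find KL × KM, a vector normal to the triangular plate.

KL = (22, 3, -20)
KM = (5, -7, 15)
i: 3·15 - (-20)·(-7) = 45 - 140 = -95
j: (-20)·5 - 22·15 = -100 - 330 = -430
k: 22·(-7) - 3·5 = -154 - 15 = -169
KL × KM = (-95, -430, -169)

(-95, -430, -169)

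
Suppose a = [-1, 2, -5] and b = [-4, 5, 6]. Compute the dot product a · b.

a · b = (-1)·(-4) + 2·5 + (-5)·6 = 4 + 10 - 30 = -16

-16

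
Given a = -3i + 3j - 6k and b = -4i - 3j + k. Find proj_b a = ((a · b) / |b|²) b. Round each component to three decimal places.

a · b = (-3)·(-4) + 3·(-3) + (-6)·1 = 12 - 9 - 6 = -3
|b|² = 16 + 9 + 1 = 26
proj_b a = (-3/26) · (-4, -3, 1) ≈ (0.462, 0.346, -0.115)

(0.462, 0.346, -0.115)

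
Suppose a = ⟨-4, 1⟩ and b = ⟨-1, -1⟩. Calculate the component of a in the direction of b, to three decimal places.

a · b = (-4)·(-1) + 1·(-1) = 4 - 1 = 3
|b| = √(1 + 1) = √2 ≈ 1.4142
comp_b a = 3 / √2 ≈ 2.121

2.121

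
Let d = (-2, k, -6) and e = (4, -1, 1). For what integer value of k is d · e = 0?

-14

d · e = (-2)·4 + k·(-1) + (-6)·1 = -14 - 1k
Set equal to 0: -1k = 14, so k = -14.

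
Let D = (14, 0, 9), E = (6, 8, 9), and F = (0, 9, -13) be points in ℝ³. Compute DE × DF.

DE = (-8, 8, 0)
DF = (-14, 9, -22)
i: 8·(-22) - 0·9 = -176 - 0 = -176
j: 0·(-14) - (-8)·(-22) = 0 - 176 = -176
k: (-8)·9 - 8·(-14) = -72 - (-112) = 40
DE × DF = (-176, -176, 40)

(-176, -176, 40)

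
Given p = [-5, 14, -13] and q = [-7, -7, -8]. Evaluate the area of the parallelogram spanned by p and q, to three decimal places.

247.990

i: 14·(-8) - (-13)·(-7) = -112 - 91 = -203
j: (-13)·(-7) - (-5)·(-8) = 91 - 40 = 51
k: (-5)·(-7) - 14·(-7) = 35 - (-98) = 133
p × q = (-203, 51, 133)
|p × q| = √((-203)² + 51² + 133²) = √61499 ≈ 247.9899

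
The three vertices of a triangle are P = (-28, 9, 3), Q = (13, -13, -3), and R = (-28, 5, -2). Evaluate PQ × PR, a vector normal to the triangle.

PQ = (41, -22, -6)
PR = (0, -4, -5)
i: (-22)·(-5) - (-6)·(-4) = 110 - 24 = 86
j: (-6)·0 - 41·(-5) = 0 - (-205) = 205
k: 41·(-4) - (-22)·0 = -164 - 0 = -164
PQ × PR = (86, 205, -164)

(86, 205, -164)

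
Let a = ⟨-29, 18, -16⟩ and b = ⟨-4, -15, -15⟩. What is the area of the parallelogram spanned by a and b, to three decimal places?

809.191

i: 18·(-15) - (-16)·(-15) = -270 - 240 = -510
j: (-16)·(-4) - (-29)·(-15) = 64 - 435 = -371
k: (-29)·(-15) - 18·(-4) = 435 - (-72) = 507
a × b = (-510, -371, 507)
|a × b| = √((-510)² + (-371)² + 507²) = √654790 ≈ 809.1910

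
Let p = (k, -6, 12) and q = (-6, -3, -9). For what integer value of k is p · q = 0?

p · q = k·(-6) + (-6)·(-3) + 12·(-9) = -90 - 6k
Set equal to 0: -6k = 90, so k = -15.

-15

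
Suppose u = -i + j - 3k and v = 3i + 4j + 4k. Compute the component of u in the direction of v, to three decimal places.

-1.718

u · v = (-1)·3 + 1·4 + (-3)·4 = -3 + 4 - 12 = -11
|v| = √(9 + 16 + 16) = √41 ≈ 6.4031
comp_v u = -11 / √41 ≈ -1.718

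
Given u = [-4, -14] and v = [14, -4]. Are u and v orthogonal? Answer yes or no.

yes

u · v = (-4)·14 + (-14)·(-4) = -56 + 56 = 0
Zero, so the vectors are orthogonal.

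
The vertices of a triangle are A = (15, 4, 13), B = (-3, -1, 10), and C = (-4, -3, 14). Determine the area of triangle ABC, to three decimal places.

42.609

AB = (-18, -5, -3),  AC = (-19, -7, 1)
i: (-5)·1 - (-3)·(-7) = -5 - 21 = -26
j: (-3)·(-19) - (-18)·1 = 57 - (-18) = 75
k: (-18)·(-7) - (-5)·(-19) = 126 - 95 = 31
AB × AC = (-26, 75, 31)
|AB × AC| = √7262 ≈ 85.2174
area = ½ · 85.2174 ≈ 42.609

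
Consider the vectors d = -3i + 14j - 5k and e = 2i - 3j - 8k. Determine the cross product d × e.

(-127, -34, -19)

i: 14·(-8) - (-5)·(-3) = -112 - 15 = -127
j: (-5)·2 - (-3)·(-8) = -10 - 24 = -34
k: (-3)·(-3) - 14·2 = 9 - 28 = -19
d × e = (-127, -34, -19)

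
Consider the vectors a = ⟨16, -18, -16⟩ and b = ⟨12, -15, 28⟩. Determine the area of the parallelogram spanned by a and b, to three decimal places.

981.688

i: (-18)·28 - (-16)·(-15) = -504 - 240 = -744
j: (-16)·12 - 16·28 = -192 - 448 = -640
k: 16·(-15) - (-18)·12 = -240 - (-216) = -24
a × b = (-744, -640, -24)
|a × b| = √((-744)² + (-640)² + (-24)²) = √963712 ≈ 981.6883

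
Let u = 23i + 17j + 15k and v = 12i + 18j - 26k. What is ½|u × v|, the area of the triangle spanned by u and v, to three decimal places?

537.663

i: 17·(-26) - 15·18 = -442 - 270 = -712
j: 15·12 - 23·(-26) = 180 - (-598) = 778
k: 23·18 - 17·12 = 414 - 204 = 210
u × v = (-712, 778, 210)
|u × v| = √((-712)² + 778² + 210²) = √1156328 ≈ 1075.3269
area = ½ · 1075.3269 ≈ 537.663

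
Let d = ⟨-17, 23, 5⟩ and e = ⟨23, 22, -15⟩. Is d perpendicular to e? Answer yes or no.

d · e = (-17)·23 + 23·22 + 5·(-15) = -391 + 506 - 75 = 40
Nonzero, so the vectors are not orthogonal.

no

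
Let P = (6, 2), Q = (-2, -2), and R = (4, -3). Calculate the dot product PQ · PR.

36

PQ = Q − P = (-8, -4)
PR = R − P = (-2, -5)
PQ · PR = (-8)·(-2) + (-4)·(-5) = 16 + 20 = 36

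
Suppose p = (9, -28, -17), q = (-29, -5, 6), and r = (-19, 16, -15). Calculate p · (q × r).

24686

q × r:
i: (-5)·(-15) - 6·16 = 75 - 96 = -21
j: 6·(-19) - (-29)·(-15) = -114 - 435 = -549
k: (-29)·16 - (-5)·(-19) = -464 - 95 = -559
q × r = (-21, -549, -559)
p · (q × r) = 9·(-21) + (-28)·(-549) + (-17)·(-559) = -189 + 15372 + 9503 = 24686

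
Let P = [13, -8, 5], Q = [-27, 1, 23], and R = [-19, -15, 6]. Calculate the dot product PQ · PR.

PQ = Q − P = (-40, 9, 18)
PR = R − P = (-32, -7, 1)
PQ · PR = (-40)·(-32) + 9·(-7) + 18·1 = 1280 - 63 + 18 = 1235

1235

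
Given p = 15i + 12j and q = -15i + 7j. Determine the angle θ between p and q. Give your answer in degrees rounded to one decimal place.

116.3

p · q = 15·(-15) + 12·7 = -225 + 84 = -141
|p|² = 225 + 144 = 369,  |p| = √369 ≈ 19.209373
|q|² = 225 + 49 = 274,  |q| = √274 ≈ 16.552945
cos θ = -141 / (19.209373 · 16.552945) ≈ -0.44344
θ = arccos(-0.44344) ≈ 116.3°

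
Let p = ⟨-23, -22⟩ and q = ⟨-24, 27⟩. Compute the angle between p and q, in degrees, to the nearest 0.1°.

92.1

p · q = (-23)·(-24) + (-22)·27 = 552 - 594 = -42
|p|² = 529 + 484 = 1013,  |p| = √1013 ≈ 31.827661
|q|² = 576 + 729 = 1305,  |q| = √1305 ≈ 36.124784
cos θ = -42 / (31.827661 · 36.124784) ≈ -0.03653
θ = arccos(-0.03653) ≈ 92.1°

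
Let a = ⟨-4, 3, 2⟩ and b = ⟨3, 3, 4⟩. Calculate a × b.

i: 3·4 - 2·3 = 12 - 6 = 6
j: 2·3 - (-4)·4 = 6 - (-16) = 22
k: (-4)·3 - 3·3 = -12 - 9 = -21
a × b = (6, 22, -21)

(6, 22, -21)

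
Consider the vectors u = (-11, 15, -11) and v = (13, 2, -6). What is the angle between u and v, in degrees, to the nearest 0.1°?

u · v = (-11)·13 + 15·2 + (-11)·(-6) = -143 + 30 + 66 = -47
|u|² = 121 + 225 + 121 = 467,  |u| = √467 ≈ 21.610183
|v|² = 169 + 4 + 36 = 209,  |v| = √209 ≈ 14.456832
cos θ = -47 / (21.610183 · 14.456832) ≈ -0.15044
θ = arccos(-0.15044) ≈ 98.7°

98.7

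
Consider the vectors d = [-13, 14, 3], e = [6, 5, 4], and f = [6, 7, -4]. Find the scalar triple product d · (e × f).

1332

e × f:
i: 5·(-4) - 4·7 = -20 - 28 = -48
j: 4·6 - 6·(-4) = 24 - (-24) = 48
k: 6·7 - 5·6 = 42 - 30 = 12
e × f = (-48, 48, 12)
d · (e × f) = (-13)·(-48) + 14·48 + 3·12 = 624 + 672 + 36 = 1332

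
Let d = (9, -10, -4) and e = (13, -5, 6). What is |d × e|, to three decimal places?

i: (-10)·6 - (-4)·(-5) = -60 - 20 = -80
j: (-4)·13 - 9·6 = -52 - 54 = -106
k: 9·(-5) - (-10)·13 = -45 - (-130) = 85
d × e = (-80, -106, 85)
|d × e| = √((-80)² + (-106)² + 85²) = √24861 ≈ 157.6737

157.674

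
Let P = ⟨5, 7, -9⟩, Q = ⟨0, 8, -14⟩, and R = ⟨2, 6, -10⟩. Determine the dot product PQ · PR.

PQ = Q − P = (-5, 1, -5)
PR = R − P = (-3, -1, -1)
PQ · PR = (-5)·(-3) + 1·(-1) + (-5)·(-1) = 15 - 1 + 5 = 19

19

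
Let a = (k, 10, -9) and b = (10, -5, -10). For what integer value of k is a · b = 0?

-4

a · b = k·10 + 10·(-5) + (-9)·(-10) = 40 + 10k
Set equal to 0: 10k = -40, so k = -4.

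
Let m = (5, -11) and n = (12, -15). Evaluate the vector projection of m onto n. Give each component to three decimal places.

(7.317, -9.146)

m · n = 5·12 + (-11)·(-15) = 60 + 165 = 225
|n|² = 144 + 225 = 369
proj_n m = (225/369) · (12, -15) ≈ (7.317, -9.146)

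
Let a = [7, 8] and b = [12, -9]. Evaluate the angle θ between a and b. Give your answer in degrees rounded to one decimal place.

85.7

a · b = 7·12 + 8·(-9) = 84 - 72 = 12
|a|² = 49 + 64 = 113,  |a| = √113 ≈ 10.630146
|b|² = 144 + 81 = 225,  |b| = √225 ≈ 15.000000
cos θ = 12 / (10.630146 · 15.000000) ≈ 0.07526
θ = arccos(0.07526) ≈ 85.7°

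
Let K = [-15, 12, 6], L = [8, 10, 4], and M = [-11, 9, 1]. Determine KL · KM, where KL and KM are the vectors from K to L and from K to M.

KL = L − K = (23, -2, -2)
KM = M − K = (4, -3, -5)
KL · KM = 23·4 + (-2)·(-3) + (-2)·(-5) = 92 + 6 + 10 = 108

108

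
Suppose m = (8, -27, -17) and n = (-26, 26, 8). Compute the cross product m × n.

i: (-27)·8 - (-17)·26 = -216 - (-442) = 226
j: (-17)·(-26) - 8·8 = 442 - 64 = 378
k: 8·26 - (-27)·(-26) = 208 - 702 = -494
m × n = (226, 378, -494)

(226, 378, -494)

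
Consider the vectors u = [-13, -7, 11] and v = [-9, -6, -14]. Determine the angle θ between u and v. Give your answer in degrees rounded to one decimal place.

89.1

u · v = (-13)·(-9) + (-7)·(-6) + 11·(-14) = 117 + 42 - 154 = 5
|u|² = 169 + 49 + 121 = 339,  |u| = √339 ≈ 18.411953
|v|² = 81 + 36 + 196 = 313,  |v| = √313 ≈ 17.691806
cos θ = 5 / (18.411953 · 17.691806) ≈ 0.01535
θ = arccos(0.01535) ≈ 89.1°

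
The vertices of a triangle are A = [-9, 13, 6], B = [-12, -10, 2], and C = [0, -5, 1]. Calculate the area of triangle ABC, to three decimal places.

AB = (-3, -23, -4),  AC = (9, -18, -5)
i: (-23)·(-5) - (-4)·(-18) = 115 - 72 = 43
j: (-4)·9 - (-3)·(-5) = -36 - 15 = -51
k: (-3)·(-18) - (-23)·9 = 54 - (-207) = 261
AB × AC = (43, -51, 261)
|AB × AC| = √72571 ≈ 269.3901
area = ½ · 269.3901 ≈ 134.695

134.695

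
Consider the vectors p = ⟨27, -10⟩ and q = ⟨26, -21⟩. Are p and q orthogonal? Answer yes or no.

no

p · q = 27·26 + (-10)·(-21) = 702 + 210 = 912
Nonzero, so the vectors are not orthogonal.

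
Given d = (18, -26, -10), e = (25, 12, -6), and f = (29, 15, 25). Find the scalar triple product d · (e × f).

27524

e × f:
i: 12·25 - (-6)·15 = 300 - (-90) = 390
j: (-6)·29 - 25·25 = -174 - 625 = -799
k: 25·15 - 12·29 = 375 - 348 = 27
e × f = (390, -799, 27)
d · (e × f) = 18·390 + (-26)·(-799) + (-10)·27 = 7020 + 20774 - 270 = 27524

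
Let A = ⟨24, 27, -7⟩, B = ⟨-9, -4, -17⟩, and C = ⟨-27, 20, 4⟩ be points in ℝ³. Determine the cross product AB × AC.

AB = (-33, -31, -10)
AC = (-51, -7, 11)
i: (-31)·11 - (-10)·(-7) = -341 - 70 = -411
j: (-10)·(-51) - (-33)·11 = 510 - (-363) = 873
k: (-33)·(-7) - (-31)·(-51) = 231 - 1581 = -1350
AB × AC = (-411, 873, -1350)

(-411, 873, -1350)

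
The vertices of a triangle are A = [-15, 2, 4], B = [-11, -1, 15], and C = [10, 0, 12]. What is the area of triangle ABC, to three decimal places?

126.038

AB = (4, -3, 11),  AC = (25, -2, 8)
i: (-3)·8 - 11·(-2) = -24 - (-22) = -2
j: 11·25 - 4·8 = 275 - 32 = 243
k: 4·(-2) - (-3)·25 = -8 - (-75) = 67
AB × AC = (-2, 243, 67)
|AB × AC| = √63542 ≈ 252.0754
area = ½ · 252.0754 ≈ 126.038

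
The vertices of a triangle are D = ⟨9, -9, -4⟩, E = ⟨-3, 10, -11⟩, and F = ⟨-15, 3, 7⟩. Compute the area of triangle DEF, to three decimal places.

261.339

DE = (-12, 19, -7),  DF = (-24, 12, 11)
i: 19·11 - (-7)·12 = 209 - (-84) = 293
j: (-7)·(-24) - (-12)·11 = 168 - (-132) = 300
k: (-12)·12 - 19·(-24) = -144 - (-456) = 312
DE × DF = (293, 300, 312)
|DE × DF| = √273193 ≈ 522.6787
area = ½ · 522.6787 ≈ 261.339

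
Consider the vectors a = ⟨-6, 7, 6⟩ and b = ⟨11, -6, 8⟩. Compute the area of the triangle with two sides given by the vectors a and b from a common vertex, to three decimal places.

i: 7·8 - 6·(-6) = 56 - (-36) = 92
j: 6·11 - (-6)·8 = 66 - (-48) = 114
k: (-6)·(-6) - 7·11 = 36 - 77 = -41
a × b = (92, 114, -41)
|a × b| = √(92² + 114² + (-41)²) = √23141 ≈ 152.1217
area = ½ · 152.1217 ≈ 76.061

76.061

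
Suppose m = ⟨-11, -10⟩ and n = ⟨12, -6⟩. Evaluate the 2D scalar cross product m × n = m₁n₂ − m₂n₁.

186

(-11)·(-6) - (-10)·12 = 66 - (-120) = 186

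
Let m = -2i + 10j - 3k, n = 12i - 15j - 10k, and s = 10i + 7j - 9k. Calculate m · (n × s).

-1032

n × s:
i: (-15)·(-9) - (-10)·7 = 135 - (-70) = 205
j: (-10)·10 - 12·(-9) = -100 - (-108) = 8
k: 12·7 - (-15)·10 = 84 - (-150) = 234
n × s = (205, 8, 234)
m · (n × s) = (-2)·205 + 10·8 + (-3)·234 = -410 + 80 - 702 = -1032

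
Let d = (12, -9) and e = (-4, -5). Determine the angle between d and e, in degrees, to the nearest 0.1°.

d · e = 12·(-4) + (-9)·(-5) = -48 + 45 = -3
|d|² = 144 + 81 = 225,  |d| = √225 ≈ 15.000000
|e|² = 16 + 25 = 41,  |e| = √41 ≈ 6.403124
cos θ = -3 / (15.000000 · 6.403124) ≈ -0.03123
θ = arccos(-0.03123) ≈ 91.8°

91.8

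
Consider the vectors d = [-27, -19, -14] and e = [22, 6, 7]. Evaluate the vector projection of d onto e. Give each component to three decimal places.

(-31.163, -8.499, -9.916)

d · e = (-27)·22 + (-19)·6 + (-14)·7 = -594 - 114 - 98 = -806
|e|² = 484 + 36 + 49 = 569
proj_e d = (-806/569) · (22, 6, 7) ≈ (-31.163, -8.499, -9.916)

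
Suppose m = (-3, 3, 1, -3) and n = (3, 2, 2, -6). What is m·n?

m · n = (-3)·3 + 3·2 + 1·2 + (-3)·(-6) = -9 + 6 + 2 + 18 = 17

17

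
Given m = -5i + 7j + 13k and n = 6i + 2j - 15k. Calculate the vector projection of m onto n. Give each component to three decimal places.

m · n = (-5)·6 + 7·2 + 13·(-15) = -30 + 14 - 195 = -211
|n|² = 36 + 4 + 225 = 265
proj_n m = (-211/265) · (6, 2, -15) ≈ (-4.777, -1.592, 11.943)

(-4.777, -1.592, 11.943)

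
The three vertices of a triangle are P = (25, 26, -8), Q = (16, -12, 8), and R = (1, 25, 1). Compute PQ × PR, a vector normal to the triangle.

PQ = (-9, -38, 16)
PR = (-24, -1, 9)
i: (-38)·9 - 16·(-1) = -342 - (-16) = -326
j: 16·(-24) - (-9)·9 = -384 - (-81) = -303
k: (-9)·(-1) - (-38)·(-24) = 9 - 912 = -903
PQ × PR = (-326, -303, -903)

(-326, -303, -903)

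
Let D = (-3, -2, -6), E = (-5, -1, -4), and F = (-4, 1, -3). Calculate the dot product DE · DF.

11

DE = E − D = (-2, 1, 2)
DF = F − D = (-1, 3, 3)
DE · DF = (-2)·(-1) + 1·3 + 2·3 = 2 + 3 + 6 = 11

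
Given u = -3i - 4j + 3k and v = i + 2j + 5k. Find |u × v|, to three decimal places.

i: (-4)·5 - 3·2 = -20 - 6 = -26
j: 3·1 - (-3)·5 = 3 - (-15) = 18
k: (-3)·2 - (-4)·1 = -6 - (-4) = -2
u × v = (-26, 18, -2)
|u × v| = √((-26)² + 18² + (-2)²) = √1004 ≈ 31.6860

31.686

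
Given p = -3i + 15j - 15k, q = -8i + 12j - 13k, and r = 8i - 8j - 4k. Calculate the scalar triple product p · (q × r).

q × r:
i: 12·(-4) - (-13)·(-8) = -48 - 104 = -152
j: (-13)·8 - (-8)·(-4) = -104 - 32 = -136
k: (-8)·(-8) - 12·8 = 64 - 96 = -32
q × r = (-152, -136, -32)
p · (q × r) = (-3)·(-152) + 15·(-136) + (-15)·(-32) = 456 - 2040 + 480 = -1104

-1104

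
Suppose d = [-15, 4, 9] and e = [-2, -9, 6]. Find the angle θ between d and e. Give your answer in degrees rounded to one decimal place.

d · e = (-15)·(-2) + 4·(-9) + 9·6 = 30 - 36 + 54 = 48
|d|² = 225 + 16 + 81 = 322,  |d| = √322 ≈ 17.944358
|e|² = 4 + 81 + 36 = 121,  |e| = √121 ≈ 11.000000
cos θ = 48 / (17.944358 · 11.000000) ≈ 0.24318
θ = arccos(0.24318) ≈ 75.9°

75.9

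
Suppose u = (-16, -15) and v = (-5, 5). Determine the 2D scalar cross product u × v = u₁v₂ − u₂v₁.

(-16)·5 - (-15)·(-5) = -80 - 75 = -155

-155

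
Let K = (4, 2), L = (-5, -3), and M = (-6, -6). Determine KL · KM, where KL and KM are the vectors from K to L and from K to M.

130

KL = L − K = (-9, -5)
KM = M − K = (-10, -8)
KL · KM = (-9)·(-10) + (-5)·(-8) = 90 + 40 = 130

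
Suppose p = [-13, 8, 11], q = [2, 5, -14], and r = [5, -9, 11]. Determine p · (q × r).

q × r:
i: 5·11 - (-14)·(-9) = 55 - 126 = -71
j: (-14)·5 - 2·11 = -70 - 22 = -92
k: 2·(-9) - 5·5 = -18 - 25 = -43
q × r = (-71, -92, -43)
p · (q × r) = (-13)·(-71) + 8·(-92) + 11·(-43) = 923 - 736 - 473 = -286

-286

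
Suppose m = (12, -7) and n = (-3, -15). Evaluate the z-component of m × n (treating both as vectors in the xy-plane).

12·(-15) - (-7)·(-3) = -180 - 21 = -201

-201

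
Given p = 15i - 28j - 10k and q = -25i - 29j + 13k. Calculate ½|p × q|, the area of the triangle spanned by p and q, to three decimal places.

i: (-28)·13 - (-10)·(-29) = -364 - 290 = -654
j: (-10)·(-25) - 15·13 = 250 - 195 = 55
k: 15·(-29) - (-28)·(-25) = -435 - 700 = -1135
p × q = (-654, 55, -1135)
|p × q| = √((-654)² + 55² + (-1135)²) = √1718966 ≈ 1311.0934
area = ½ · 1311.0934 ≈ 655.547

655.547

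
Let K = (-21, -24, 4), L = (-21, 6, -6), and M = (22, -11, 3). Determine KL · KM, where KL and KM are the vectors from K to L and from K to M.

KL = L − K = (0, 30, -10)
KM = M − K = (43, 13, -1)
KL · KM = 0·43 + 30·13 + (-10)·(-1) = 0 + 390 + 10 = 400

400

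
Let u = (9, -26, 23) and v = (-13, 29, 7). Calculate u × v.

(-849, -362, -77)

i: (-26)·7 - 23·29 = -182 - 667 = -849
j: 23·(-13) - 9·7 = -299 - 63 = -362
k: 9·29 - (-26)·(-13) = 261 - 338 = -77
u × v = (-849, -362, -77)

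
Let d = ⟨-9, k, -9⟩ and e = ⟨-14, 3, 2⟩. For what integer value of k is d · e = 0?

-36

d · e = (-9)·(-14) + k·3 + (-9)·2 = 108 + 3k
Set equal to 0: 3k = -108, so k = -36.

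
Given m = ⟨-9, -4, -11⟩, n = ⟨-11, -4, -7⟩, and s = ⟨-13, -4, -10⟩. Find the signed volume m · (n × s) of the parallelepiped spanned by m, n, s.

56

n × s:
i: (-4)·(-10) - (-7)·(-4) = 40 - 28 = 12
j: (-7)·(-13) - (-11)·(-10) = 91 - 110 = -19
k: (-11)·(-4) - (-4)·(-13) = 44 - 52 = -8
n × s = (12, -19, -8)
m · (n × s) = (-9)·12 + (-4)·(-19) + (-11)·(-8) = -108 + 76 + 88 = 56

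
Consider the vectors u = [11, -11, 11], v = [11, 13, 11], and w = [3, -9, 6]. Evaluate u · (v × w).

v × w:
i: 13·6 - 11·(-9) = 78 - (-99) = 177
j: 11·3 - 11·6 = 33 - 66 = -33
k: 11·(-9) - 13·3 = -99 - 39 = -138
v × w = (177, -33, -138)
u · (v × w) = 11·177 + (-11)·(-33) + 11·(-138) = 1947 + 363 - 1518 = 792

792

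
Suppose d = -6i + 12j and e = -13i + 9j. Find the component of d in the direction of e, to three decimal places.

d · e = (-6)·(-13) + 12·9 = 78 + 108 = 186
|e| = √(169 + 81) = √250 ≈ 15.8114
comp_e d = 186 / √250 ≈ 11.764

11.764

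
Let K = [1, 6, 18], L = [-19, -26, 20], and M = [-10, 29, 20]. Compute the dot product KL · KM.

-512

KL = L − K = (-20, -32, 2)
KM = M − K = (-11, 23, 2)
KL · KM = (-20)·(-11) + (-32)·23 + 2·2 = 220 - 736 + 4 = -512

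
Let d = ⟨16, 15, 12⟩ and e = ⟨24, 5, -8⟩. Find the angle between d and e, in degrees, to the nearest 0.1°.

55.7

d · e = 16·24 + 15·5 + 12·(-8) = 384 + 75 - 96 = 363
|d|² = 256 + 225 + 144 = 625,  |d| = √625 ≈ 25.000000
|e|² = 576 + 25 + 64 = 665,  |e| = √665 ≈ 25.787594
cos θ = 363 / (25.000000 · 25.787594) ≈ 0.56306
θ = arccos(0.56306) ≈ 55.7°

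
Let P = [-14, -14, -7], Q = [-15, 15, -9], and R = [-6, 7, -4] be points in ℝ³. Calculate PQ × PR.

(129, -13, -253)

PQ = (-1, 29, -2)
PR = (8, 21, 3)
i: 29·3 - (-2)·21 = 87 - (-42) = 129
j: (-2)·8 - (-1)·3 = -16 - (-3) = -13
k: (-1)·21 - 29·8 = -21 - 232 = -253
PQ × PR = (129, -13, -253)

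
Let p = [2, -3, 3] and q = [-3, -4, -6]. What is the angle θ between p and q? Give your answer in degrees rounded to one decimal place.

p · q = 2·(-3) + (-3)·(-4) + 3·(-6) = -6 + 12 - 18 = -12
|p|² = 4 + 9 + 9 = 22,  |p| = √22 ≈ 4.690416
|q|² = 9 + 16 + 36 = 61,  |q| = √61 ≈ 7.810250
cos θ = -12 / (4.690416 · 7.810250) ≈ -0.32757
θ = arccos(-0.32757) ≈ 109.1°

109.1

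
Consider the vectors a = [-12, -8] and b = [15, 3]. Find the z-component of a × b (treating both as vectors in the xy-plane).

(-12)·3 - (-8)·15 = -36 - (-120) = 84

84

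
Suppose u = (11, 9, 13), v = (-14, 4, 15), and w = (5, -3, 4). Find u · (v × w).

v × w:
i: 4·4 - 15·(-3) = 16 - (-45) = 61
j: 15·5 - (-14)·4 = 75 - (-56) = 131
k: (-14)·(-3) - 4·5 = 42 - 20 = 22
v × w = (61, 131, 22)
u · (v × w) = 11·61 + 9·131 + 13·22 = 671 + 1179 + 286 = 2136

2136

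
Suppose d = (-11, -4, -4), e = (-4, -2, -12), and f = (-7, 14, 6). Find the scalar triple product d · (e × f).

-1868

e × f:
i: (-2)·6 - (-12)·14 = -12 - (-168) = 156
j: (-12)·(-7) - (-4)·6 = 84 - (-24) = 108
k: (-4)·14 - (-2)·(-7) = -56 - 14 = -70
e × f = (156, 108, -70)
d · (e × f) = (-11)·156 + (-4)·108 + (-4)·(-70) = -1716 - 432 + 280 = -1868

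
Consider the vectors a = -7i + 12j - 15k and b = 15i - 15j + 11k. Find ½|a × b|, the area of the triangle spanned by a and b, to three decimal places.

i: 12·11 - (-15)·(-15) = 132 - 225 = -93
j: (-15)·15 - (-7)·11 = -225 - (-77) = -148
k: (-7)·(-15) - 12·15 = 105 - 180 = -75
a × b = (-93, -148, -75)
|a × b| = √((-93)² + (-148)² + (-75)²) = √36178 ≈ 190.2052
area = ½ · 190.2052 ≈ 95.103

95.103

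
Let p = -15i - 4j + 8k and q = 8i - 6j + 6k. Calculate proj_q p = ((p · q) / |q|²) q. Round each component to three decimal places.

p · q = (-15)·8 + (-4)·(-6) + 8·6 = -120 + 24 + 48 = -48
|q|² = 64 + 36 + 36 = 136
proj_q p = (-48/136) · (8, -6, 6) ≈ (-2.824, 2.118, -2.118)

(-2.824, 2.118, -2.118)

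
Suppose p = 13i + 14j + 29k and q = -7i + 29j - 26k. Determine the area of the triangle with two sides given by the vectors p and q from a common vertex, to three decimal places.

i: 14·(-26) - 29·29 = -364 - 841 = -1205
j: 29·(-7) - 13·(-26) = -203 - (-338) = 135
k: 13·29 - 14·(-7) = 377 - (-98) = 475
p × q = (-1205, 135, 475)
|p × q| = √((-1205)² + 135² + 475²) = √1695875 ≈ 1302.2577
area = ½ · 1302.2577 ≈ 651.129

651.129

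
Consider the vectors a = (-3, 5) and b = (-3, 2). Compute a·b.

a · b = (-3)·(-3) + 5·2 = 9 + 10 = 19

19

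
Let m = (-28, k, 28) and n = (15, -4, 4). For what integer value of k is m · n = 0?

m · n = (-28)·15 + k·(-4) + 28·4 = -308 - 4k
Set equal to 0: -4k = 308, so k = -77.

-77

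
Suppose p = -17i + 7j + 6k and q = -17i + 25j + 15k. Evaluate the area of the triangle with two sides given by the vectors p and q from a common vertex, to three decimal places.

i: 7·15 - 6·25 = 105 - 150 = -45
j: 6·(-17) - (-17)·15 = -102 - (-255) = 153
k: (-17)·25 - 7·(-17) = -425 - (-119) = -306
p × q = (-45, 153, -306)
|p × q| = √((-45)² + 153² + (-306)²) = √119070 ≈ 345.0652
area = ½ · 345.0652 ≈ 172.533

172.533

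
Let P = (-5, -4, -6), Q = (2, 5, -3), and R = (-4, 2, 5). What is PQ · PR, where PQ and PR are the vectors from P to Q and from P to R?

94

PQ = Q − P = (7, 9, 3)
PR = R − P = (1, 6, 11)
PQ · PR = 7·1 + 9·6 + 3·11 = 7 + 54 + 33 = 94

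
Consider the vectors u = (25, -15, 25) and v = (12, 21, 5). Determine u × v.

(-600, 175, 705)

i: (-15)·5 - 25·21 = -75 - 525 = -600
j: 25·12 - 25·5 = 300 - 125 = 175
k: 25·21 - (-15)·12 = 525 - (-180) = 705
u × v = (-600, 175, 705)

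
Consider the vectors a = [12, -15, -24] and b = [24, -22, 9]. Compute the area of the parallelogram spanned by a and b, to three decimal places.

957.414

i: (-15)·9 - (-24)·(-22) = -135 - 528 = -663
j: (-24)·24 - 12·9 = -576 - 108 = -684
k: 12·(-22) - (-15)·24 = -264 - (-360) = 96
a × b = (-663, -684, 96)
|a × b| = √((-663)² + (-684)² + 96²) = √916641 ≈ 957.4137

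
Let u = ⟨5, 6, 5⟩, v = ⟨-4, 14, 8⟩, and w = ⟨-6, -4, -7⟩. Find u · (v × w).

-286

v × w:
i: 14·(-7) - 8·(-4) = -98 - (-32) = -66
j: 8·(-6) - (-4)·(-7) = -48 - 28 = -76
k: (-4)·(-4) - 14·(-6) = 16 - (-84) = 100
v × w = (-66, -76, 100)
u · (v × w) = 5·(-66) + 6·(-76) + 5·100 = -330 - 456 + 500 = -286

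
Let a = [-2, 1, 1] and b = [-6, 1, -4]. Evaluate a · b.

9

a · b = (-2)·(-6) + 1·1 + 1·(-4) = 12 + 1 - 4 = 9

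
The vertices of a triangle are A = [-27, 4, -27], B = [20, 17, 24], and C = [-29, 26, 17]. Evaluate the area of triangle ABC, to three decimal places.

1238.447

AB = (47, 13, 51),  AC = (-2, 22, 44)
i: 13·44 - 51·22 = 572 - 1122 = -550
j: 51·(-2) - 47·44 = -102 - 2068 = -2170
k: 47·22 - 13·(-2) = 1034 - (-26) = 1060
AB × AC = (-550, -2170, 1060)
|AB × AC| = √6135000 ≈ 2476.8932
area = ½ · 2476.8932 ≈ 1238.447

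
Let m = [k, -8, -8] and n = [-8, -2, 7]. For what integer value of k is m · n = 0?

-5

m · n = k·(-8) + (-8)·(-2) + (-8)·7 = -40 - 8k
Set equal to 0: -8k = 40, so k = -5.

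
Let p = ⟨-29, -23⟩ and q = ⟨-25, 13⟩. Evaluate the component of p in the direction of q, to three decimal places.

p · q = (-29)·(-25) + (-23)·13 = 725 - 299 = 426
|q| = √(625 + 169) = √794 ≈ 28.1780
comp_q p = 426 / √794 ≈ 15.118

15.118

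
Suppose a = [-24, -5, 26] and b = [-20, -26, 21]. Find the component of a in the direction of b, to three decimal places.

29.680

a · b = (-24)·(-20) + (-5)·(-26) + 26·21 = 480 + 130 + 546 = 1156
|b| = √(400 + 676 + 441) = √1517 ≈ 38.9487
comp_b a = 1156 / √1517 ≈ 29.680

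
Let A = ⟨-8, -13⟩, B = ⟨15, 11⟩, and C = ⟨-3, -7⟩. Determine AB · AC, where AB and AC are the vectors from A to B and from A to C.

259

AB = B − A = (23, 24)
AC = C − A = (5, 6)
AB · AC = 23·5 + 24·6 = 115 + 144 = 259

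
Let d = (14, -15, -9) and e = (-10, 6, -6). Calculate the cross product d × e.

(144, 174, -66)

i: (-15)·(-6) - (-9)·6 = 90 - (-54) = 144
j: (-9)·(-10) - 14·(-6) = 90 - (-84) = 174
k: 14·6 - (-15)·(-10) = 84 - 150 = -66
d × e = (144, 174, -66)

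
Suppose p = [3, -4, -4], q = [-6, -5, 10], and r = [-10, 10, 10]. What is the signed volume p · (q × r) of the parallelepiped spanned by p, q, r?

150

q × r:
i: (-5)·10 - 10·10 = -50 - 100 = -150
j: 10·(-10) - (-6)·10 = -100 - (-60) = -40
k: (-6)·10 - (-5)·(-10) = -60 - 50 = -110
q × r = (-150, -40, -110)
p · (q × r) = 3·(-150) + (-4)·(-40) + (-4)·(-110) = -450 + 160 + 440 = 150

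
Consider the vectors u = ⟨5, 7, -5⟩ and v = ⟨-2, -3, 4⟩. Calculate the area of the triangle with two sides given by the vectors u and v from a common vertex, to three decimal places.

8.216

i: 7·4 - (-5)·(-3) = 28 - 15 = 13
j: (-5)·(-2) - 5·4 = 10 - 20 = -10
k: 5·(-3) - 7·(-2) = -15 - (-14) = -1
u × v = (13, -10, -1)
|u × v| = √(13² + (-10)² + (-1)²) = √270 ≈ 16.4317
area = ½ · 16.4317 ≈ 8.216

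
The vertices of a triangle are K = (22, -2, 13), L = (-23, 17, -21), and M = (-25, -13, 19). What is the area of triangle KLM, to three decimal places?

KL = (-45, 19, -34),  KM = (-47, -11, 6)
i: 19·6 - (-34)·(-11) = 114 - 374 = -260
j: (-34)·(-47) - (-45)·6 = 1598 - (-270) = 1868
k: (-45)·(-11) - 19·(-47) = 495 - (-893) = 1388
KL × KM = (-260, 1868, 1388)
|KL × KM| = √5483568 ≈ 2341.7019
area = ½ · 2341.7019 ≈ 1170.851

1170.851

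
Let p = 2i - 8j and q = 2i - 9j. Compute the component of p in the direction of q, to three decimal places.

8.243

p · q = 2·2 + (-8)·(-9) = 4 + 72 = 76
|q| = √(4 + 81) = √85 ≈ 9.2195
comp_q p = 76 / √85 ≈ 8.243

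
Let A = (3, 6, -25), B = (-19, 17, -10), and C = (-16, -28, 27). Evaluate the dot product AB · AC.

824

AB = B − A = (-22, 11, 15)
AC = C − A = (-19, -34, 52)
AB · AC = (-22)·(-19) + 11·(-34) + 15·52 = 418 - 374 + 780 = 824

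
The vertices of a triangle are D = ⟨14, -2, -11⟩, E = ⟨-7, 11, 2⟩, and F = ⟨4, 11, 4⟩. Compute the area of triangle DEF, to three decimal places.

DE = (-21, 13, 13),  DF = (-10, 13, 15)
i: 13·15 - 13·13 = 195 - 169 = 26
j: 13·(-10) - (-21)·15 = -130 - (-315) = 185
k: (-21)·13 - 13·(-10) = -273 - (-130) = -143
DE × DF = (26, 185, -143)
|DE × DF| = √55350 ≈ 235.2658
area = ½ · 235.2658 ≈ 117.633

117.633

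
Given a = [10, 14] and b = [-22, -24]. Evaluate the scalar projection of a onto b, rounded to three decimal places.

a · b = 10·(-22) + 14·(-24) = -220 - 336 = -556
|b| = √(484 + 576) = √1060 ≈ 32.5576
comp_b a = -556 / √1060 ≈ -17.077

-17.077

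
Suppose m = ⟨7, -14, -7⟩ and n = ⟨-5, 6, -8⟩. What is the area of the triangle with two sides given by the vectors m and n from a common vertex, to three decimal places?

90.528

i: (-14)·(-8) - (-7)·6 = 112 - (-42) = 154
j: (-7)·(-5) - 7·(-8) = 35 - (-56) = 91
k: 7·6 - (-14)·(-5) = 42 - 70 = -28
m × n = (154, 91, -28)
|m × n| = √(154² + 91² + (-28)²) = √32781 ≈ 181.0552
area = ½ · 181.0552 ≈ 90.528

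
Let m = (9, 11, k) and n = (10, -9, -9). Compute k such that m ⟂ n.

m · n = 9·10 + 11·(-9) + k·(-9) = -9 - 9k
Set equal to 0: -9k = 9, so k = -1.

-1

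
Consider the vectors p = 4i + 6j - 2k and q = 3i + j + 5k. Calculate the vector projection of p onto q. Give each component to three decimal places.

(0.686, 0.229, 1.143)

p · q = 4·3 + 6·1 + (-2)·5 = 12 + 6 - 10 = 8
|q|² = 9 + 1 + 25 = 35
proj_q p = (8/35) · (3, 1, 5) ≈ (0.686, 0.229, 1.143)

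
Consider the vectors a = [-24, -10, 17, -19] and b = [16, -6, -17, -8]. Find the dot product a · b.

a · b = (-24)·16 + (-10)·(-6) + 17·(-17) + (-19)·(-8) = -384 + 60 - 289 + 152 = -461

-461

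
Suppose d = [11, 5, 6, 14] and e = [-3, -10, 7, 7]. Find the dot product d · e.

57

d · e = 11·(-3) + 5·(-10) + 6·7 + 14·7 = -33 - 50 + 42 + 98 = 57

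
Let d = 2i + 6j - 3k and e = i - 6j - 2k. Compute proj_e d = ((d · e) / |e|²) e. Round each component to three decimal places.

d · e = 2·1 + 6·(-6) + (-3)·(-2) = 2 - 36 + 6 = -28
|e|² = 1 + 36 + 4 = 41
proj_e d = (-28/41) · (1, -6, -2) ≈ (-0.683, 4.098, 1.366)

(-0.683, 4.098, 1.366)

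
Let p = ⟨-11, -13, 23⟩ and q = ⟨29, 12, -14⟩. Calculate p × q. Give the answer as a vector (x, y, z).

i: (-13)·(-14) - 23·12 = 182 - 276 = -94
j: 23·29 - (-11)·(-14) = 667 - 154 = 513
k: (-11)·12 - (-13)·29 = -132 - (-377) = 245
p × q = (-94, 513, 245)

(-94, 513, 245)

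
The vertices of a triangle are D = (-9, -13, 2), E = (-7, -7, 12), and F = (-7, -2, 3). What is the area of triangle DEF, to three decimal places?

53.009

DE = (2, 6, 10),  DF = (2, 11, 1)
i: 6·1 - 10·11 = 6 - 110 = -104
j: 10·2 - 2·1 = 20 - 2 = 18
k: 2·11 - 6·2 = 22 - 12 = 10
DE × DF = (-104, 18, 10)
|DE × DF| = √11240 ≈ 106.0189
area = ½ · 106.0189 ≈ 53.009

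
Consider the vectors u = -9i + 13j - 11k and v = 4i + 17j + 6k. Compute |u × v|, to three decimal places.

335.187

i: 13·6 - (-11)·17 = 78 - (-187) = 265
j: (-11)·4 - (-9)·6 = -44 - (-54) = 10
k: (-9)·17 - 13·4 = -153 - 52 = -205
u × v = (265, 10, -205)
|u × v| = √(265² + 10² + (-205)²) = √112350 ≈ 335.1865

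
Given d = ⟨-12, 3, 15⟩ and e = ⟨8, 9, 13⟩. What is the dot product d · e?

d · e = (-12)·8 + 3·9 + 15·13 = -96 + 27 + 195 = 126

126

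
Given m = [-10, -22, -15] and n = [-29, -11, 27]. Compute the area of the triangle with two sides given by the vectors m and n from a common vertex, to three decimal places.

581.354

i: (-22)·27 - (-15)·(-11) = -594 - 165 = -759
j: (-15)·(-29) - (-10)·27 = 435 - (-270) = 705
k: (-10)·(-11) - (-22)·(-29) = 110 - 638 = -528
m × n = (-759, 705, -528)
|m × n| = √((-759)² + 705² + (-528)²) = √1351890 ≈ 1162.7080
area = ½ · 1162.7080 ≈ 581.354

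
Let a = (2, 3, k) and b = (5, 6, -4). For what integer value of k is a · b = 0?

7

a · b = 2·5 + 3·6 + k·(-4) = 28 - 4k
Set equal to 0: -4k = -28, so k = 7.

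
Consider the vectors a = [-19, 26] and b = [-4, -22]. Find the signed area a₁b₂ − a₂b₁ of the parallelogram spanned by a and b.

(-19)·(-22) - 26·(-4) = 418 - (-104) = 522

522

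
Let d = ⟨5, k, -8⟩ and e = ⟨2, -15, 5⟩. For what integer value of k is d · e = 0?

d · e = 5·2 + k·(-15) + (-8)·5 = -30 - 15k
Set equal to 0: -15k = 30, so k = -2.

-2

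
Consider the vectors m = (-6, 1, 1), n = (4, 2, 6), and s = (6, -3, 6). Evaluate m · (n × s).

n × s:
i: 2·6 - 6·(-3) = 12 - (-18) = 30
j: 6·6 - 4·6 = 36 - 24 = 12
k: 4·(-3) - 2·6 = -12 - 12 = -24
n × s = (30, 12, -24)
m · (n × s) = (-6)·30 + 1·12 + 1·(-24) = -180 + 12 - 24 = -192

-192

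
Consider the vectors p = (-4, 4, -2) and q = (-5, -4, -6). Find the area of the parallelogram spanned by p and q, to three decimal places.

50.160

i: 4·(-6) - (-2)·(-4) = -24 - 8 = -32
j: (-2)·(-5) - (-4)·(-6) = 10 - 24 = -14
k: (-4)·(-4) - 4·(-5) = 16 - (-20) = 36
p × q = (-32, -14, 36)
|p × q| = √((-32)² + (-14)² + 36²) = √2516 ≈ 50.1597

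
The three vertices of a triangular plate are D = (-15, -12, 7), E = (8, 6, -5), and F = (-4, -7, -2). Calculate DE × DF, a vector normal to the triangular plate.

DE = (23, 18, -12)
DF = (11, 5, -9)
i: 18·(-9) - (-12)·5 = -162 - (-60) = -102
j: (-12)·11 - 23·(-9) = -132 - (-207) = 75
k: 23·5 - 18·11 = 115 - 198 = -83
DE × DF = (-102, 75, -83)

(-102, 75, -83)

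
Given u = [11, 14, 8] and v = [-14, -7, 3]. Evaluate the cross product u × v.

(98, -145, 119)

i: 14·3 - 8·(-7) = 42 - (-56) = 98
j: 8·(-14) - 11·3 = -112 - 33 = -145
k: 11·(-7) - 14·(-14) = -77 - (-196) = 119
u × v = (98, -145, 119)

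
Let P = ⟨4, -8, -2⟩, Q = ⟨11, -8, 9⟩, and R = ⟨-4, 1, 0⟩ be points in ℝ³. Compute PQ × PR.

(-99, -102, 63)

PQ = (7, 0, 11)
PR = (-8, 9, 2)
i: 0·2 - 11·9 = 0 - 99 = -99
j: 11·(-8) - 7·2 = -88 - 14 = -102
k: 7·9 - 0·(-8) = 63 - 0 = 63
PQ × PR = (-99, -102, 63)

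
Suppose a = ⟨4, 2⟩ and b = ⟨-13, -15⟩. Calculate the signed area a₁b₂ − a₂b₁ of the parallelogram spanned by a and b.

-34

4·(-15) - 2·(-13) = -60 - (-26) = -34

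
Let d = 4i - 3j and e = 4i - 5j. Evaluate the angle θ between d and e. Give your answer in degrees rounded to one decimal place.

d · e = 4·4 + (-3)·(-5) = 16 + 15 = 31
|d|² = 16 + 9 = 25,  |d| = √25 ≈ 5.000000
|e|² = 16 + 25 = 41,  |e| = √41 ≈ 6.403124
cos θ = 31 / (5.000000 · 6.403124) ≈ 0.96828
θ = arccos(0.96828) ≈ 14.5°

14.5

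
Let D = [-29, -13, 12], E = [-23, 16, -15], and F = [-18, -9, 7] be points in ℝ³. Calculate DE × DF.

(-37, -267, -295)

DE = (6, 29, -27)
DF = (11, 4, -5)
i: 29·(-5) - (-27)·4 = -145 - (-108) = -37
j: (-27)·11 - 6·(-5) = -297 - (-30) = -267
k: 6·4 - 29·11 = 24 - 319 = -295
DE × DF = (-37, -267, -295)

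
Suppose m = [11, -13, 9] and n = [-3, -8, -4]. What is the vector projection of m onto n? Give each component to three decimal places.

(-1.180, -3.146, -1.573)

m · n = 11·(-3) + (-13)·(-8) + 9·(-4) = -33 + 104 - 36 = 35
|n|² = 9 + 64 + 16 = 89
proj_n m = (35/89) · (-3, -8, -4) ≈ (-1.180, -3.146, -1.573)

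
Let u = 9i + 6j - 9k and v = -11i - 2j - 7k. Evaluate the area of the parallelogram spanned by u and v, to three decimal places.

179.299

i: 6·(-7) - (-9)·(-2) = -42 - 18 = -60
j: (-9)·(-11) - 9·(-7) = 99 - (-63) = 162
k: 9·(-2) - 6·(-11) = -18 - (-66) = 48
u × v = (-60, 162, 48)
|u × v| = √((-60)² + 162² + 48²) = √32148 ≈ 179.2986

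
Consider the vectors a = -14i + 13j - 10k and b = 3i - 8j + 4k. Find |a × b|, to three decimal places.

i: 13·4 - (-10)·(-8) = 52 - 80 = -28
j: (-10)·3 - (-14)·4 = -30 - (-56) = 26
k: (-14)·(-8) - 13·3 = 112 - 39 = 73
a × b = (-28, 26, 73)
|a × b| = √((-28)² + 26² + 73²) = √6789 ≈ 82.3954

82.395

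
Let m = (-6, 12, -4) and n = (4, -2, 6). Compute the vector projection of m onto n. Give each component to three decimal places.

m · n = (-6)·4 + 12·(-2) + (-4)·6 = -24 - 24 - 24 = -72
|n|² = 16 + 4 + 36 = 56
proj_n m = (-72/56) · (4, -2, 6) ≈ (-5.143, 2.571, -7.714)

(-5.143, 2.571, -7.714)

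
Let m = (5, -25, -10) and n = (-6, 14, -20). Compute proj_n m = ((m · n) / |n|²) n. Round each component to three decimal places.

m · n = 5·(-6) + (-25)·14 + (-10)·(-20) = -30 - 350 + 200 = -180
|n|² = 36 + 196 + 400 = 632
proj_n m = (-180/632) · (-6, 14, -20) ≈ (1.709, -3.987, 5.696)

(1.709, -3.987, 5.696)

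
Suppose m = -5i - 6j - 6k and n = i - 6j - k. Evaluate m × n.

(-30, -11, 36)

i: (-6)·(-1) - (-6)·(-6) = 6 - 36 = -30
j: (-6)·1 - (-5)·(-1) = -6 - 5 = -11
k: (-5)·(-6) - (-6)·1 = 30 - (-6) = 36
m × n = (-30, -11, 36)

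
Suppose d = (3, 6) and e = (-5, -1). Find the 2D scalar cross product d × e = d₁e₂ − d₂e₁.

27

3·(-1) - 6·(-5) = -3 - (-30) = 27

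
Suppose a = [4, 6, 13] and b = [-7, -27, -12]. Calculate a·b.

-346

a · b = 4·(-7) + 6·(-27) + 13·(-12) = -28 - 162 - 156 = -346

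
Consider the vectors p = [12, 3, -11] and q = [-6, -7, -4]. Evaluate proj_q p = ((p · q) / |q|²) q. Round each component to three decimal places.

p · q = 12·(-6) + 3·(-7) + (-11)·(-4) = -72 - 21 + 44 = -49
|q|² = 36 + 49 + 16 = 101
proj_q p = (-49/101) · (-6, -7, -4) ≈ (2.911, 3.396, 1.941)

(2.911, 3.396, 1.941)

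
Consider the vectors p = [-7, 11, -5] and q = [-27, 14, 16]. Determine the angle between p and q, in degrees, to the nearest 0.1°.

56.8

p · q = (-7)·(-27) + 11·14 + (-5)·16 = 189 + 154 - 80 = 263
|p|² = 49 + 121 + 25 = 195,  |p| = √195 ≈ 13.964240
|q|² = 729 + 196 + 256 = 1181,  |q| = √1181 ≈ 34.365681
cos θ = 263 / (13.964240 · 34.365681) ≈ 0.54804
θ = arccos(0.54804) ≈ 56.8°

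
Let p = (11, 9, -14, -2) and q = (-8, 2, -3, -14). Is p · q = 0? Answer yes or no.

p · q = 11·(-8) + 9·2 + (-14)·(-3) + (-2)·(-14) = -88 + 18 + 42 + 28 = 0
Zero, so the vectors are orthogonal.

yes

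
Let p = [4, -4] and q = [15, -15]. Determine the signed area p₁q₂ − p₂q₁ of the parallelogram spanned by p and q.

4·(-15) - (-4)·15 = -60 - (-60) = 0

0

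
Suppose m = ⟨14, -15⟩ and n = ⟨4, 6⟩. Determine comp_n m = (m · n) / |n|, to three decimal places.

-4.715

m · n = 14·4 + (-15)·6 = 56 - 90 = -34
|n| = √(16 + 36) = √52 ≈ 7.2111
comp_n m = -34 / √52 ≈ -4.715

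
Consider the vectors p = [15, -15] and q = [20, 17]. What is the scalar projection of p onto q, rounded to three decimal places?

1.714

p · q = 15·20 + (-15)·17 = 300 - 255 = 45
|q| = √(400 + 289) = √689 ≈ 26.2488
comp_q p = 45 / √689 ≈ 1.714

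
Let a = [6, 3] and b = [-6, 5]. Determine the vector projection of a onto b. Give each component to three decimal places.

a · b = 6·(-6) + 3·5 = -36 + 15 = -21
|b|² = 36 + 25 = 61
proj_b a = (-21/61) · (-6, 5) ≈ (2.066, -1.721)

(2.066, -1.721)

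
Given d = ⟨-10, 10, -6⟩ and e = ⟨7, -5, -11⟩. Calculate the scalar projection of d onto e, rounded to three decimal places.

d · e = (-10)·7 + 10·(-5) + (-6)·(-11) = -70 - 50 + 66 = -54
|e| = √(49 + 25 + 121) = √195 ≈ 13.9642
comp_e d = -54 / √195 ≈ -3.867

-3.867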